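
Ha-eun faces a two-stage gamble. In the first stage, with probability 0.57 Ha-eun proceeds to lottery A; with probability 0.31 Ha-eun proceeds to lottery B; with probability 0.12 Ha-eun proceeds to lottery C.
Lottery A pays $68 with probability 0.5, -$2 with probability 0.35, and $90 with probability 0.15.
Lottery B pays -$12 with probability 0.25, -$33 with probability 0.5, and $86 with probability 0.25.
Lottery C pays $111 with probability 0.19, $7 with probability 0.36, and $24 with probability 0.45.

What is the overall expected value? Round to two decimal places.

EV(A) = 0.5 × 68 + 0.35 × (-2) + 0.15 × 90 = 34 − 0.7 + 13.5 = 46.8
EV(B) = 0.25 × (-12) + 0.5 × (-33) + 0.25 × 86 = -3 − 16.5 + 21.5 = 2
EV(C) = 0.19 × 111 + 0.36 × 7 + 0.45 × 24 = 21.09 + 2.52 + 10.8 = 34.41
Overall = 0.57 × 46.8 + 0.31 × 2 + 0.12 × 34.41 = 26.676 + 0.62 + 4.1292 = 31.4252

$31.43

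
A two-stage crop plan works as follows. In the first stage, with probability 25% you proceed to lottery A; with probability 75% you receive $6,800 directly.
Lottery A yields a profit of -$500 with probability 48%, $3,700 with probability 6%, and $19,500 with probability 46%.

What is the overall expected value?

EV(A) = 0.48 × (-500) + 0.06 × 3700 + 0.46 × 19500 = -240 + 222 + 8970 = 8952
Branch B: 6800 (certain)
Overall = 0.25 × 8952 + 0.75 × 6800 = 2238 + 5100 = 7338

$7,338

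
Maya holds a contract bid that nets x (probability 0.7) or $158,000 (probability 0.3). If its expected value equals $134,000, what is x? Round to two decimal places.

x = $123,714.29

0.7·x + 0.3·158000 = 134000
0.7·x = 134000 − 47400 = 86600
x = 86600 / 0.7 = 123714.2857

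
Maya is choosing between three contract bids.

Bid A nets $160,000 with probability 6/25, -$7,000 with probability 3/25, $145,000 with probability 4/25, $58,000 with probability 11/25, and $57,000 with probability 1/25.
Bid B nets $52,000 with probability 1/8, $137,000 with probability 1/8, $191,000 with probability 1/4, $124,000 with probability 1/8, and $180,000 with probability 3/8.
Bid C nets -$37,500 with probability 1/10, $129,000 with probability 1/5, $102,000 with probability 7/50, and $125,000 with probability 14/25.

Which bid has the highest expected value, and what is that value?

Bid A = 6/25 × 160000 + 3/25 × (-7000) + 4/25 × 145000 + 11/25 × 58000 + 1/25 × 57000 = 38400 − 840 + 23200 + 25520 + 2280 = 88560
Bid B = 1/8 × 52000 + 1/8 × 137000 + 1/4 × 191000 + 1/8 × 124000 + 3/8 × 180000 = 6500 + 17125 + 47750 + 15500 + 67500 = 154375
Bid C = 1/10 × (-37500) + 1/5 × 129000 + 7/50 × 102000 + 14/25 × 125000 = -3750 + 25800 + 14280 + 70000 = 106330

Bid B ($154,375)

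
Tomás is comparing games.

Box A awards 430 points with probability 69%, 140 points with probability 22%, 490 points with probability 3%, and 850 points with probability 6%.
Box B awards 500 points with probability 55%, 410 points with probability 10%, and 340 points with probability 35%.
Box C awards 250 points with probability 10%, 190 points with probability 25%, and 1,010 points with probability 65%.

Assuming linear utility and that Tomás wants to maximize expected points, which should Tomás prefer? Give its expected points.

Box A = 0.69 × 430 + 0.22 × 140 + 0.03 × 490 + 0.06 × 850 = 296.7 + 30.8 + 14.7 + 51 = 393.2
Box B = 0.55 × 500 + 0.1 × 410 + 0.35 × 340 = 275 + 41 + 119 = 435
Box C = 0.1 × 250 + 0.25 × 190 + 0.65 × 1010 = 25 + 47.5 + 656.5 = 729

Box C (729 points)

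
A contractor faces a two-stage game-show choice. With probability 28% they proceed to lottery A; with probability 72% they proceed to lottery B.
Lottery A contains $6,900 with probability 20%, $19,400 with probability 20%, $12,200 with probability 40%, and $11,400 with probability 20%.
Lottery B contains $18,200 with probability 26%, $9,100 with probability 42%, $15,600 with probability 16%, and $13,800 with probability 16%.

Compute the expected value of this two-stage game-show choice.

$13,023.36

EV(A) = 0.2 × 6900 + 0.2 × 19400 + 0.4 × 12200 + 0.2 × 11400 = 1380 + 3880 + 4880 + 2280 = 12420
EV(B) = 0.26 × 18200 + 0.42 × 9100 + 0.16 × 15600 + 0.16 × 13800 = 4732 + 3822 + 2496 + 2208 = 13258
Overall = 0.28 × 12420 + 0.72 × 13258 = 3477.6 + 9545.76 = 13023.36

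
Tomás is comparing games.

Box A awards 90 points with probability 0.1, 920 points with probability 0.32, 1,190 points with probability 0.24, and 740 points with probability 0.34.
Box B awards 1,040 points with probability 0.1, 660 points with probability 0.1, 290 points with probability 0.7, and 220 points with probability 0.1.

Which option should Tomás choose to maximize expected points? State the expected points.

Box A (840.6 points)

Box A = 0.1 × 90 + 0.32 × 920 + 0.24 × 1190 + 0.34 × 740 = 9 + 294.4 + 285.6 + 251.6 = 840.6
Box B = 0.1 × 1040 + 0.1 × 660 + 0.7 × 290 + 0.1 × 220 = 104 + 66 + 203 + 22 = 395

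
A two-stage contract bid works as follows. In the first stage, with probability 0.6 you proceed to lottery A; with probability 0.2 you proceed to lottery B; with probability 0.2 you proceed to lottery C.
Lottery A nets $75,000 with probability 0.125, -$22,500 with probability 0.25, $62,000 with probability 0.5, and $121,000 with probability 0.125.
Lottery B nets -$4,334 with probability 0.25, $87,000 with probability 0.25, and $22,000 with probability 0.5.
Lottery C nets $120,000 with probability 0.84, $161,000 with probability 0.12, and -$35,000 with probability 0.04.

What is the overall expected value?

$60,002.30

EV(A) = 0.125 × 75000 + 0.25 × (-22500) + 0.5 × 62000 + 0.125 × 121000 = 9375 − 5625 + 31000 + 15125 = 49875
EV(B) = 0.25 × (-4334) + 0.25 × 87000 + 0.5 × 22000 = -1083.5 + 21750 + 11000 = 31666.5
EV(C) = 0.84 × 120000 + 0.12 × 161000 + 0.04 × (-35000) = 100800 + 19320 − 1400 = 118720
Overall = 0.6 × 49875 + 0.2 × 31666.5 + 0.2 × 118720 = 29925 + 6333.3 + 23744 = 60002.3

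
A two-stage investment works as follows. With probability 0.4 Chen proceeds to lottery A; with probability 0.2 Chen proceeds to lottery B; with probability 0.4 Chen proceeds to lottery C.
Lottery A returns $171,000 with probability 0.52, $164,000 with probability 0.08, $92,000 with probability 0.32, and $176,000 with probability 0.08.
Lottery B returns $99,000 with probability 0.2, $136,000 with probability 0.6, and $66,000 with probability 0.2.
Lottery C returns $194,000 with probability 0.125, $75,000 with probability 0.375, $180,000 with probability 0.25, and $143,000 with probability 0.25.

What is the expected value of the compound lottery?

EV(A) = 0.52 × 171000 + 0.08 × 164000 + 0.32 × 92000 + 0.08 × 176000 = 88920 + 13120 + 29440 + 14080 = 145560
EV(B) = 0.2 × 99000 + 0.6 × 136000 + 0.2 × 66000 = 19800 + 81600 + 13200 = 114600
EV(C) = 0.125 × 194000 + 0.375 × 75000 + 0.25 × 180000 + 0.25 × 143000 = 24250 + 28125 + 45000 + 35750 = 133125
Overall = 0.4 × 145560 + 0.2 × 114600 + 0.4 × 133125 = 58224 + 22920 + 53250 = 134394

$134,394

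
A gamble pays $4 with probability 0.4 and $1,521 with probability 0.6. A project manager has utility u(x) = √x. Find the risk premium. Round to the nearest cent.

$328.56

E[u] = 0.4·√4 + 0.6·√1521 = 0.4·2 + 0.6·39 = 24.2
CE = (24.2)² = 585.64
Risk premium = EV − CE = 914.2 − 585.64 = 328.56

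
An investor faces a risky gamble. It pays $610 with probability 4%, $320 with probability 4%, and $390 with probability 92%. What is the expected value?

$396

EV = 0.04 × 610 + 0.04 × 320 + 0.92 × 390 = 24.4 + 12.8 + 358.8 = 396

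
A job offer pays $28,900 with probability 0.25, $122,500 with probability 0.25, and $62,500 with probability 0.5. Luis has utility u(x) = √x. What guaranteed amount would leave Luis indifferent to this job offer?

E[u] = 0.25·√28900 + 0.25·√122500 + 0.5·√62500 = 0.25·170 + 0.25·350 + 0.5·250 = 255
CE = (255)² = 65025

$65,025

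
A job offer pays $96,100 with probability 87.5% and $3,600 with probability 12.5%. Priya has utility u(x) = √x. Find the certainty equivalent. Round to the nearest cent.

$77,701.56

E[u] = 0.875·√96100 + 0.125·√3600 = 0.875·310 + 0.125·60 = 278.75
CE = (278.75)² = 77701.5625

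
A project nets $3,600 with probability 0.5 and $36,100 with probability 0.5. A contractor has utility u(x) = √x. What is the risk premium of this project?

E[u] = 0.5·√3600 + 0.5·√36100 = 0.5·60 + 0.5·190 = 125
CE = (125)² = 15625
Risk premium = EV − CE = 19850 − 15625 = 4225

$4,225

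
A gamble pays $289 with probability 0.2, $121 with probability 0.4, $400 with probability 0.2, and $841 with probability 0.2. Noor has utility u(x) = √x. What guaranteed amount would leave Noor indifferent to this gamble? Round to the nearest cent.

E[u] = 0.2·√289 + 0.4·√121 + 0.2·√400 + 0.2·√841 = 0.2·17 + 0.4·11 + 0.2·20 + 0.2·29 = 17.6
CE = (17.6)² = 309.76

$309.76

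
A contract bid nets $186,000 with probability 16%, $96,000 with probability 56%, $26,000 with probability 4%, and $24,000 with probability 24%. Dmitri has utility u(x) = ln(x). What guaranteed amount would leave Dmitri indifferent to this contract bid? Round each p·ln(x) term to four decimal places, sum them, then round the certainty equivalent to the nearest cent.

E[u] = 0.16·ln(186000) + 0.56·ln(96000) + 0.04·ln(26000) + 0.24·ln(24000) = 1.9414 + 6.4244 + 0.4066 + 2.4206 = 11.1930
CE = e^11.1930 ≈ 72620.32

$72,620.32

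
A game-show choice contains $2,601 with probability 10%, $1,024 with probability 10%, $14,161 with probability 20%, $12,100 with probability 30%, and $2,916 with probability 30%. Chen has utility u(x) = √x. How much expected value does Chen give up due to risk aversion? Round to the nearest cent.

$1,089.81

E[u] = 0.1·√2601 + 0.1·√1024 + 0.2·√14161 + 0.3·√12100 + 0.3·√2916 = 0.1·51 + 0.1·32 + 0.2·119 + 0.3·110 + 0.3·54 = 81.3
CE = (81.3)² = 6609.69
Risk premium = EV − CE = 7699.5 − 6609.69 = 1089.81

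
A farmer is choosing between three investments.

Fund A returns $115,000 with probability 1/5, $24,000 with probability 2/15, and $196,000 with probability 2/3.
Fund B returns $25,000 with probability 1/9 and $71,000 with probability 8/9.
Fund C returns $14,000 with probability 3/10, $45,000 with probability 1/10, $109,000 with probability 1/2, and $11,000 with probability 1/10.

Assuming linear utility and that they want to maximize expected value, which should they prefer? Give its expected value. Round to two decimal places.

Fund A = 1/5 × 115000 + 2/15 × 24000 + 2/3 × 196000 = 23000 + 3200 + 130666.6667 = 156866.6667
Fund B = 1/9 × 25000 + 8/9 × 71000 = 2777.7778 + 63111.1111 = 65888.8889
Fund C = 3/10 × 14000 + 1/10 × 45000 + 1/2 × 109000 + 1/10 × 11000 = 4200 + 4500 + 54500 + 1100 = 64300

Fund A ($156,866.67)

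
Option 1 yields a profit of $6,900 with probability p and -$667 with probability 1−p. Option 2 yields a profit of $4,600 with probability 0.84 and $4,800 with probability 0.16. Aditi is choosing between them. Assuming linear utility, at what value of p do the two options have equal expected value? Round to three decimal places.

EV(Option 2) = 0.84 × 4600 + 0.16 × 4800 = 3864 + 768 = 4632
p·6900 + (1−p)·(-667) = 4632
7567p − 667 = 4632
p = (4632 + 667) / 7567

p = 0.700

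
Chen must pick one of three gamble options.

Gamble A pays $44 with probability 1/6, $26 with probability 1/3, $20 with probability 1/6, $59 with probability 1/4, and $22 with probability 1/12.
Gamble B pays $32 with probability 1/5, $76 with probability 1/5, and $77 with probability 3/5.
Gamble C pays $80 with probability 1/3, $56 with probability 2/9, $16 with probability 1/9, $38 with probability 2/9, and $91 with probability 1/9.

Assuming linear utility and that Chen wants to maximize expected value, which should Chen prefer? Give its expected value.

Gamble B ($67.80)

Gamble A = 1/6 × 44 + 1/3 × 26 + 1/6 × 20 + 1/4 × 59 + 1/12 × 22 = 7.3333 + 8.6667 + 3.3333 + 14.75 + 1.8333 = 35.9167
Gamble B = 1/5 × 32 + 1/5 × 76 + 3/5 × 77 = 6.4 + 15.2 + 46.2 = 67.8
Gamble C = 1/3 × 80 + 2/9 × 56 + 1/9 × 16 + 2/9 × 38 + 1/9 × 91 = 26.6667 + 12.4444 + 1.7778 + 8.4444 + 10.1111 = 59.4444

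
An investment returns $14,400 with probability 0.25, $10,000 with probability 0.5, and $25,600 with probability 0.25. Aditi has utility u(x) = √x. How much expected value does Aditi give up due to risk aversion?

$600

E[u] = 0.25·√14400 + 0.5·√10000 + 0.25·√25600 = 0.25·120 + 0.5·100 + 0.25·160 = 120
CE = (120)² = 14400
Risk premium = EV − CE = 15000 − 14400 = 600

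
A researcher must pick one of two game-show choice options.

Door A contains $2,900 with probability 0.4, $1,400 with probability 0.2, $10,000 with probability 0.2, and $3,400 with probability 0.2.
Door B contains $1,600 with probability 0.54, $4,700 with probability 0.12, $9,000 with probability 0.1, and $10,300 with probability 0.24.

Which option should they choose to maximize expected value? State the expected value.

Door A = 0.4 × 2900 + 0.2 × 1400 + 0.2 × 10000 + 0.2 × 3400 = 1160 + 280 + 2000 + 680 = 4120
Door B = 0.54 × 1600 + 0.12 × 4700 + 0.1 × 9000 + 0.24 × 10300 = 864 + 564 + 900 + 2472 = 4800

Door B ($4,800)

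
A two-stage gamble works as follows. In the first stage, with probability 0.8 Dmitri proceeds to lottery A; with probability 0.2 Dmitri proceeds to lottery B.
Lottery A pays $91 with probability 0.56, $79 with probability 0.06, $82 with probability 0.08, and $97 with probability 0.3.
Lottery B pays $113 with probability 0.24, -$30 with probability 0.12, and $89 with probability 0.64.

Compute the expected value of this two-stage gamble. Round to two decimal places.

$89.18

EV(A) = 0.56 × 91 + 0.06 × 79 + 0.08 × 82 + 0.3 × 97 = 50.96 + 4.74 + 6.56 + 29.1 = 91.36
EV(B) = 0.24 × 113 + 0.12 × (-30) + 0.64 × 89 = 27.12 − 3.6 + 56.96 = 80.48
Overall = 0.8 × 91.36 + 0.2 × 80.48 = 73.088 + 16.096 = 89.184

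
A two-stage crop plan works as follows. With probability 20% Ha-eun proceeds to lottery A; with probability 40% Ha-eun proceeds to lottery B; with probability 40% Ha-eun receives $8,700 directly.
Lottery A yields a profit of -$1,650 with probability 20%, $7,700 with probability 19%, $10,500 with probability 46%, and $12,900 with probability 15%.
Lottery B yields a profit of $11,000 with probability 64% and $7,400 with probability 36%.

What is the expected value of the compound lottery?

EV(A) = 0.2 × (-1650) + 0.19 × 7700 + 0.46 × 10500 + 0.15 × 12900 = -330 + 1463 + 4830 + 1935 = 7898
EV(B) = 0.64 × 11000 + 0.36 × 7400 = 7040 + 2664 = 9704
Branch C: 8700 (certain)
Overall = 0.2 × 7898 + 0.4 × 9704 + 0.4 × 8700 = 1579.6 + 3881.6 + 3480 = 8941.2

$8,941.20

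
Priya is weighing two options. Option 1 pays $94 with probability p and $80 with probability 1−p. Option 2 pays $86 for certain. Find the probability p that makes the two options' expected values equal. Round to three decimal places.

p = 0.429

p·94 + (1−p)·80 = 86
14p + 80 = 86
p = (86 − 80) / 14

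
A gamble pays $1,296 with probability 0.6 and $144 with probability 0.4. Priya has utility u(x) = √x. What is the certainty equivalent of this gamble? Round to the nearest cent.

E[u] = 0.6·√1296 + 0.4·√144 = 0.6·36 + 0.4·12 = 26.4
CE = (26.4)² = 696.96

$696.96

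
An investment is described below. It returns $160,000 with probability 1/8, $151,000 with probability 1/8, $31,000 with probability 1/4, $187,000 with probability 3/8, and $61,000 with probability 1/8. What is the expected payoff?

EV = 1/8 × 160000 + 1/8 × 151000 + 1/4 × 31000 + 3/8 × 187000 + 1/8 × 61000 = 20000 + 18875 + 7750 + 70125 + 7625 = 124375

$124,375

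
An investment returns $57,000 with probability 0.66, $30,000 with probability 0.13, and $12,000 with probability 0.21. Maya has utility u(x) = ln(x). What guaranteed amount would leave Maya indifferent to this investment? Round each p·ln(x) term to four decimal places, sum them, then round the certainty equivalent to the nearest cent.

E[u] = 0.66·ln(57000) + 0.13·ln(30000) + 0.21·ln(12000) = 7.2275 + 1.3402 + 1.9725 = 10.5402
CE = e^10.5402 ≈ 37805.13

$37,805.13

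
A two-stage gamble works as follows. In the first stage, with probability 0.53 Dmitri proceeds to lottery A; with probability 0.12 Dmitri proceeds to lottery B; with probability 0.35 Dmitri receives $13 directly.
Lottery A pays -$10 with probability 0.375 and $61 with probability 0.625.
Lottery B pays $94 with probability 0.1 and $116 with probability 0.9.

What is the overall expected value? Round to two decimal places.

EV(A) = 0.375 × (-10) + 0.625 × 61 = -3.75 + 38.125 = 34.375
EV(B) = 0.1 × 94 + 0.9 × 116 = 9.4 + 104.4 = 113.8
Branch C: 13 (certain)
Overall = 0.53 × 34.375 + 0.12 × 113.8 + 0.35 × 13 = 18.21875 + 13.656 + 4.55 = 36.42475

$36.42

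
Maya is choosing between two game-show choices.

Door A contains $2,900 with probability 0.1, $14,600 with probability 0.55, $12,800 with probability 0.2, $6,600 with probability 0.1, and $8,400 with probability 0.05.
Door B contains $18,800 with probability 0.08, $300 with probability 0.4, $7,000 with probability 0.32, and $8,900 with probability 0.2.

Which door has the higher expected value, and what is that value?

Door A ($11,960)

Door A = 0.1 × 2900 + 0.55 × 14600 + 0.2 × 12800 + 0.1 × 6600 + 0.05 × 8400 = 290 + 8030 + 2560 + 660 + 420 = 11960
Door B = 0.08 × 18800 + 0.4 × 300 + 0.32 × 7000 + 0.2 × 8900 = 1504 + 120 + 2240 + 1780 = 5644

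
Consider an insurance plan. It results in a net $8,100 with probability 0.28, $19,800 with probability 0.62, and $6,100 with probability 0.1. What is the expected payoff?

EV = 0.28 × 8100 + 0.62 × 19800 + 0.1 × 6100 = 2268 + 12276 + 610 = 15154

$15,154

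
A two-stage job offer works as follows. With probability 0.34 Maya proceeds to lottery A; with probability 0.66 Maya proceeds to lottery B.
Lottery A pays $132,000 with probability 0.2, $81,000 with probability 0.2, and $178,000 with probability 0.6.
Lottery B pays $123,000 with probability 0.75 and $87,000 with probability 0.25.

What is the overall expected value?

$126,036

EV(A) = 0.2 × 132000 + 0.2 × 81000 + 0.6 × 178000 = 26400 + 16200 + 106800 = 149400
EV(B) = 0.75 × 123000 + 0.25 × 87000 = 92250 + 21750 = 114000
Overall = 0.34 × 149400 + 0.66 × 114000 = 50796 + 75240 = 126036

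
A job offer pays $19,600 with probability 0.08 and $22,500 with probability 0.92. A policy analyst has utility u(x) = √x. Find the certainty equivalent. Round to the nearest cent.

E[u] = 0.08·√19600 + 0.92·√22500 = 0.08·140 + 0.92·150 = 149.2
CE = (149.2)² = 22260.64

$22,260.64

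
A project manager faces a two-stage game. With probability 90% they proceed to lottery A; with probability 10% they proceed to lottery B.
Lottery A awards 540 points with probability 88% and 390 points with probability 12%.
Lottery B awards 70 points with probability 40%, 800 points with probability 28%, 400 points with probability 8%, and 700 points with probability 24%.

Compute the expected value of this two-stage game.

EV(A) = 0.88 × 540 + 0.12 × 390 = 475.2 + 46.8 = 522
EV(B) = 0.4 × 70 + 0.28 × 800 + 0.08 × 400 + 0.24 × 700 = 28 + 224 + 32 + 168 = 452
Overall = 0.9 × 522 + 0.1 × 452 = 469.8 + 45.2 = 515

515 points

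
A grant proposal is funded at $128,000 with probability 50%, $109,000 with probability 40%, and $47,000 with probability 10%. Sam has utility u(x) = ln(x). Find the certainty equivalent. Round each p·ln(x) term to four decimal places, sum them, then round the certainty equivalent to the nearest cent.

$108,586.24

E[u] = 0.5·ln(128000) + 0.4·ln(109000) + 0.1·ln(47000) = 5.8799 + 4.6396 + 1.0758 = 11.5953
CE = e^11.5953 ≈ 108586.24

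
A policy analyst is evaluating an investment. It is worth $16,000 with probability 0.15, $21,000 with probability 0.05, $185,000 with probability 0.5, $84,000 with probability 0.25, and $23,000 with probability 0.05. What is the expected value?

$118,100

EV = 0.15 × 16000 + 0.05 × 21000 + 0.5 × 185000 + 0.25 × 84000 + 0.05 × 23000 = 2400 + 1050 + 92500 + 21000 + 1150 = 118100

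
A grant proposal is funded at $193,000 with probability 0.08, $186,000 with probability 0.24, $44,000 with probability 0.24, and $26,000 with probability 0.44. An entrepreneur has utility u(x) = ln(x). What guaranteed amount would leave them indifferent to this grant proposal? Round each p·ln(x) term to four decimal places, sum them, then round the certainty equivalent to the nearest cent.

$55,531.18

E[u] = 0.08·ln(193000) + 0.24·ln(186000) + 0.24·ln(44000) + 0.44·ln(26000) = 0.9736 + 2.9120 + 2.5661 + 4.4730 = 10.9247
CE = e^10.9247 ≈ 55531.18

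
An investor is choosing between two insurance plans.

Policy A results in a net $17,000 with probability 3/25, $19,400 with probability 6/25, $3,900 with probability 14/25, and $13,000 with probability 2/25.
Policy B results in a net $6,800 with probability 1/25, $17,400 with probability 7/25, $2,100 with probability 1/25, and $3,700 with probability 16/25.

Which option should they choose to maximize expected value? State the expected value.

Policy A ($9,920)

Policy A = 3/25 × 17000 + 6/25 × 19400 + 14/25 × 3900 + 2/25 × 13000 = 2040 + 4656 + 2184 + 1040 = 9920
Policy B = 1/25 × 6800 + 7/25 × 17400 + 1/25 × 2100 + 16/25 × 3700 = 272 + 4872 + 84 + 2368 = 7596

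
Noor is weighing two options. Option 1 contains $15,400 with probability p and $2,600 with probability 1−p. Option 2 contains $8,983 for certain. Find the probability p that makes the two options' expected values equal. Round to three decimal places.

p = 0.499

p·15400 + (1−p)·2600 = 8983
12800p + 2600 = 8983
p = (8983 − 2600) / 12800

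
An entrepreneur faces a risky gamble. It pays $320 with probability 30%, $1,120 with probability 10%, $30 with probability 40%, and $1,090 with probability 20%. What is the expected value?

$438

EV = 0.3 × 320 + 0.1 × 1120 + 0.4 × 30 + 0.2 × 1090 = 96 + 112 + 12 + 218 = 438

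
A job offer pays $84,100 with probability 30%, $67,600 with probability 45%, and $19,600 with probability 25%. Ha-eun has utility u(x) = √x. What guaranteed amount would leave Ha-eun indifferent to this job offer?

$57,121

E[u] = 0.3·√84100 + 0.45·√67600 + 0.25·√19600 = 0.3·290 + 0.45·260 + 0.25·140 = 239
CE = (239)² = 57121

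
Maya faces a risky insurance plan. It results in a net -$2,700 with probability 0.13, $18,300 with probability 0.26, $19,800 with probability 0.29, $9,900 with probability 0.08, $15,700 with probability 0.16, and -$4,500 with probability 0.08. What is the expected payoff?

EV = 0.13 × (-2700) + 0.26 × 18300 + 0.29 × 19800 + 0.08 × 9900 + 0.16 × 15700 + 0.08 × (-4500) = -351 + 4758 + 5742 + 792 + 2512 − 360 = 13093

$13,093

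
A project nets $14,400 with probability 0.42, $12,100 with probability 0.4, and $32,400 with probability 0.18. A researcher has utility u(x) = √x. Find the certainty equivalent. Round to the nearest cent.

$16,078.24

E[u] = 0.42·√14400 + 0.4·√12100 + 0.18·√32400 = 0.42·120 + 0.4·110 + 0.18·180 = 126.8
CE = (126.8)² = 16078.24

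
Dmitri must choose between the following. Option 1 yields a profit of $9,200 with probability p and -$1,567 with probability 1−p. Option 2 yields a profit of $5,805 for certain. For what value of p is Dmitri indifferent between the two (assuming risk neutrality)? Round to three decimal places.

p·9200 + (1−p)·(-1567) = 5805
10767p − 1567 = 5805
p = (5805 + 1567) / 10767

p = 0.685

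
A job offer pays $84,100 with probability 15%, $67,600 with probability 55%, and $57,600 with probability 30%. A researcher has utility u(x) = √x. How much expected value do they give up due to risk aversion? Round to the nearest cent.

E[u] = 0.15·√84100 + 0.55·√67600 + 0.3·√57600 = 0.15·290 + 0.55·260 + 0.3·240 = 258.5
CE = (258.5)² = 66822.25
Risk premium = EV − CE = 67075 − 66822.25 = 252.75

$252.75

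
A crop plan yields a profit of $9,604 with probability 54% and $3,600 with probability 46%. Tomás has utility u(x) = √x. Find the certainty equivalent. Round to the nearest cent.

E[u] = 0.54·√9604 + 0.46·√3600 = 0.54·98 + 0.46·60 = 80.52
CE = (80.52)² = 6483.4704

$6,483.47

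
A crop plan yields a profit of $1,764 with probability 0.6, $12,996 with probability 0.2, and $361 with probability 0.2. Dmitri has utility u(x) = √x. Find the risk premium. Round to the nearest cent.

$1,046.56

E[u] = 0.6·√1764 + 0.2·√12996 + 0.2·√361 = 0.6·42 + 0.2·114 + 0.2·19 = 51.8
CE = (51.8)² = 2683.24
Risk premium = EV − CE = 3729.8 − 2683.24 = 1046.56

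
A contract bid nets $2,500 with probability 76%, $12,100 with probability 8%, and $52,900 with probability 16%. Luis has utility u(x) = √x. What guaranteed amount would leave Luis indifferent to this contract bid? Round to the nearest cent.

E[u] = 0.76·√2500 + 0.08·√12100 + 0.16·√52900 = 0.76·50 + 0.08·110 + 0.16·230 = 83.6
CE = (83.6)² = 6988.96

$6,988.96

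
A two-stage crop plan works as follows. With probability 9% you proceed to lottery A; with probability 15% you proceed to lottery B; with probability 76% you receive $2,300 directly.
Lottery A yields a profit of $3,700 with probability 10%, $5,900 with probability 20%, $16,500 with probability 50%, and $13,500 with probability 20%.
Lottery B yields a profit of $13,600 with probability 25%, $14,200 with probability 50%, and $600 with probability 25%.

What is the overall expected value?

$4,470.50

EV(A) = 0.1 × 3700 + 0.2 × 5900 + 0.5 × 16500 + 0.2 × 13500 = 370 + 1180 + 8250 + 2700 = 12500
EV(B) = 0.25 × 13600 + 0.5 × 14200 + 0.25 × 600 = 3400 + 7100 + 150 = 10650
Branch C: 2300 (certain)
Overall = 0.09 × 12500 + 0.15 × 10650 + 0.76 × 2300 = 1125 + 1597.5 + 1748 = 4470.5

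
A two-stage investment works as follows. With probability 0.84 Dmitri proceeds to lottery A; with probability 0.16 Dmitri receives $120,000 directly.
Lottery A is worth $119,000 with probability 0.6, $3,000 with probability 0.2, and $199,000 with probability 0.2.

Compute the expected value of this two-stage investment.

EV(A) = 0.6 × 119000 + 0.2 × 3000 + 0.2 × 199000 = 71400 + 600 + 39800 = 111800
Branch B: 120000 (certain)
Overall = 0.84 × 111800 + 0.16 × 120000 = 93912 + 19200 = 113112

$113,112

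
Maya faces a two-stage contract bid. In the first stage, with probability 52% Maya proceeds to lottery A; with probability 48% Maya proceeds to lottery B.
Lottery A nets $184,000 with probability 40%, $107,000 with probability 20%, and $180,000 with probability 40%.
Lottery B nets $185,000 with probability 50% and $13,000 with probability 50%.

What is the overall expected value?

EV(A) = 0.4 × 184000 + 0.2 × 107000 + 0.4 × 180000 = 73600 + 21400 + 72000 = 167000
EV(B) = 0.5 × 185000 + 0.5 × 13000 = 92500 + 6500 = 99000
Overall = 0.52 × 167000 + 0.48 × 99000 = 86840 + 47520 = 134360

$134,360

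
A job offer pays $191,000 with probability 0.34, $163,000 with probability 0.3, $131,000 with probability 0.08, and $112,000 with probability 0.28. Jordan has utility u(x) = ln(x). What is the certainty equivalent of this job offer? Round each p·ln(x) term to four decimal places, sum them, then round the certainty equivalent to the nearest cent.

E[u] = 0.34·ln(191000) + 0.3·ln(163000) + 0.08·ln(131000) + 0.28·ln(112000) = 4.1344 + 3.6005 + 0.9426 + 3.2554 = 11.9329
CE = e^11.9329 ≈ 152192.28

$152,192.28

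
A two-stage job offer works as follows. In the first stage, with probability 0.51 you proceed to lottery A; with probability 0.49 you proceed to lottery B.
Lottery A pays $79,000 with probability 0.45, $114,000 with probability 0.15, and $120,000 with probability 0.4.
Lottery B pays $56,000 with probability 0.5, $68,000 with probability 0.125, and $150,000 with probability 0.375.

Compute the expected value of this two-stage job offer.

$96,779

EV(A) = 0.45 × 79000 + 0.15 × 114000 + 0.4 × 120000 = 35550 + 17100 + 48000 = 100650
EV(B) = 0.5 × 56000 + 0.125 × 68000 + 0.375 × 150000 = 28000 + 8500 + 56250 = 92750
Overall = 0.51 × 100650 + 0.49 × 92750 = 51331.5 + 45447.5 = 96779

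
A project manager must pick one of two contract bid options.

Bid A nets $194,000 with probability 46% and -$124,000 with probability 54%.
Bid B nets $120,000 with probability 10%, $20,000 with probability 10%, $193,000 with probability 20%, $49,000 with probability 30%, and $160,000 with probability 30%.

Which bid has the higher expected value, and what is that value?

Bid B ($115,300)

Bid A = 0.46 × 194000 + 0.54 × (-124000) = 89240 − 66960 = 22280
Bid B = 0.1 × 120000 + 0.1 × 20000 + 0.2 × 193000 + 0.3 × 49000 + 0.3 × 160000 = 12000 + 2000 + 38600 + 14700 + 48000 = 115300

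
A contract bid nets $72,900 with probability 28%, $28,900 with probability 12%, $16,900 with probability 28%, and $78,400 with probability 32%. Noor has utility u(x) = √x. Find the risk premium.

$4,416

E[u] = 0.28·√72900 + 0.12·√28900 + 0.28·√16900 + 0.32·√78400 = 0.28·270 + 0.12·170 + 0.28·130 + 0.32·280 = 222
CE = (222)² = 49284
Risk premium = EV − CE = 53700 − 49284 = 4416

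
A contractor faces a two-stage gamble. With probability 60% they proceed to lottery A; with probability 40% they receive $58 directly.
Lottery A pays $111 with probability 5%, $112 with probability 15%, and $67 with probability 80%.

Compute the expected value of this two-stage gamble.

EV(A) = 0.05 × 111 + 0.15 × 112 + 0.8 × 67 = 5.55 + 16.8 + 53.6 = 75.95
Branch B: 58 (certain)
Overall = 0.6 × 75.95 + 0.4 × 58 = 45.57 + 23.2 = 68.77

$68.77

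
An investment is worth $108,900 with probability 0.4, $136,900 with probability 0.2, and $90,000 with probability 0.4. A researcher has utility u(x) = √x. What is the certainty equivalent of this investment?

E[u] = 0.4·√108900 + 0.2·√136900 + 0.4·√90000 = 0.4·330 + 0.2·370 + 0.4·300 = 326
CE = (326)² = 106276

$106,276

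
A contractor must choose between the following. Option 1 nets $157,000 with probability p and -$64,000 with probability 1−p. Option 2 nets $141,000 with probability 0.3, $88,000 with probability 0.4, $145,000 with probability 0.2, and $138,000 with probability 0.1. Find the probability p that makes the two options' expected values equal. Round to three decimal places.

EV(Option 2) = 0.3 × 141000 + 0.4 × 88000 + 0.2 × 145000 + 0.1 × 138000 = 42300 + 35200 + 29000 + 13800 = 120300
p·157000 + (1−p)·(-64000) = 120300
221000p − 64000 = 120300
p = (120300 + 64000) / 221000

p = 0.834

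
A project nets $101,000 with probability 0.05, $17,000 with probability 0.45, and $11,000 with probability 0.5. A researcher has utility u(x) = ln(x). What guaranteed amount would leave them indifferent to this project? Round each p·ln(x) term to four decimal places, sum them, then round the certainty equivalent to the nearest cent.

$14,947.51

E[u] = 0.05·ln(101000) + 0.45·ln(17000) + 0.5·ln(11000) = 0.5761 + 4.3834 + 4.6528 = 9.6123
CE = e^9.6123 ≈ 14947.51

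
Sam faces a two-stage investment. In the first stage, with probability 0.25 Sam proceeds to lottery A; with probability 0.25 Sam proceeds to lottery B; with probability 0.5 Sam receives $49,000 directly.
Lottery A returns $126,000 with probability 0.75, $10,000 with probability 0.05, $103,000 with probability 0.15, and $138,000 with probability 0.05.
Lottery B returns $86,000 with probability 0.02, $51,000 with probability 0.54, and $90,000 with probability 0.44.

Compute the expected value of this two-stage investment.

EV(A) = 0.75 × 126000 + 0.05 × 10000 + 0.15 × 103000 + 0.05 × 138000 = 94500 + 500 + 15450 + 6900 = 117350
EV(B) = 0.02 × 86000 + 0.54 × 51000 + 0.44 × 90000 = 1720 + 27540 + 39600 = 68860
Branch C: 49000 (certain)
Overall = 0.25 × 117350 + 0.25 × 68860 + 0.5 × 49000 = 29337.5 + 17215 + 24500 = 71052.5

$71,052.50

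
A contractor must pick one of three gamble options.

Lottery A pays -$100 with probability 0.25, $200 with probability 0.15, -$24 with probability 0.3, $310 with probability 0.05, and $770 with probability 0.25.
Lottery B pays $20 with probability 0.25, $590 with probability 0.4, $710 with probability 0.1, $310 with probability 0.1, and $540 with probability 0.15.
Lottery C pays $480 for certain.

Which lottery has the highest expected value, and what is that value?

Lottery A = 0.25 × (-100) + 0.15 × 200 + 0.3 × (-24) + 0.05 × 310 + 0.25 × 770 = -25 + 30 − 7.2 + 15.5 + 192.5 = 205.8
Lottery B = 0.25 × 20 + 0.4 × 590 + 0.1 × 710 + 0.1 × 310 + 0.15 × 540 = 5 + 236 + 71 + 31 + 81 = 424
Lottery C: 480 (certain)

Lottery C ($480)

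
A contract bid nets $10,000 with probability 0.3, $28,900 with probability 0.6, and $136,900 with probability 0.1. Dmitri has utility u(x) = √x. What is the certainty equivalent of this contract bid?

$28,561

E[u] = 0.3·√10000 + 0.6·√28900 + 0.1·√136900 = 0.3·100 + 0.6·170 + 0.1·370 = 169
CE = (169)² = 28561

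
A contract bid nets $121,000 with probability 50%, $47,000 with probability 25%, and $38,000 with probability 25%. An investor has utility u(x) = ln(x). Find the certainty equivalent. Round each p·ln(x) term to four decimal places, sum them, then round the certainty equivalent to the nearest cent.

$71,510.53

E[u] = 0.5·ln(121000) + 0.25·ln(47000) + 0.25·ln(38000) = 5.8518 + 2.6895 + 2.6363 = 11.1776
CE = e^11.1776 ≈ 71510.53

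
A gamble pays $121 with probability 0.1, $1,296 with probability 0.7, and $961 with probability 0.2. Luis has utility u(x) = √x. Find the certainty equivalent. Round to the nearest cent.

E[u] = 0.1·√121 + 0.7·√1296 + 0.2·√961 = 0.1·11 + 0.7·36 + 0.2·31 = 32.5
CE = (32.5)² = 1056.25

$1,056.25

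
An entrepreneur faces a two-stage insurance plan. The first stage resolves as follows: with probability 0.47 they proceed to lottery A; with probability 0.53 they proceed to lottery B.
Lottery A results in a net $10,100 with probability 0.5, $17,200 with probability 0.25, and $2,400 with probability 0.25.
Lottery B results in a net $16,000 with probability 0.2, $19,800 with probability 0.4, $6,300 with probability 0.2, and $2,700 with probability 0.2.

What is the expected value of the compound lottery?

EV(A) = 0.5 × 10100 + 0.25 × 17200 + 0.25 × 2400 = 5050 + 4300 + 600 = 9950
EV(B) = 0.2 × 16000 + 0.4 × 19800 + 0.2 × 6300 + 0.2 × 2700 = 3200 + 7920 + 1260 + 540 = 12920
Overall = 0.47 × 9950 + 0.53 × 12920 = 4676.5 + 6847.6 = 11524.1

$11,524.10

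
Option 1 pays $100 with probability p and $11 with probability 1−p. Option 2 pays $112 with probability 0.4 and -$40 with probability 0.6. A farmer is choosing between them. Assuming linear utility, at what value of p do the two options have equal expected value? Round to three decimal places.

p = 0.110

EV(Option 2) = 0.4 × 112 + 0.6 × (-40) = 44.8 − 24 = 20.8
p·100 + (1−p)·11 = 20.8
89p + 11 = 20.8
p = (20.8 − 11) / 89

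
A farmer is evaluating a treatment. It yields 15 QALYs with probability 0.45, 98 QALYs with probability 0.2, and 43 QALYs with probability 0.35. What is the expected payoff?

EV = 0.45 × 15 + 0.2 × 98 + 0.35 × 43 = 6.75 + 19.6 + 15.05 = 41.4

41.4 QALYs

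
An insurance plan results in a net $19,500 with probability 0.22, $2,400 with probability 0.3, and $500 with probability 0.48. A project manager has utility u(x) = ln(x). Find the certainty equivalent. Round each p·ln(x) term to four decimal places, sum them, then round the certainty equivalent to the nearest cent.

$1,792.20

E[u] = 0.22·ln(19500) + 0.3·ln(2400) + 0.48·ln(500) = 2.1732 + 2.3350 + 2.9830 = 7.4912
CE = e^7.4912 ≈ 1792.20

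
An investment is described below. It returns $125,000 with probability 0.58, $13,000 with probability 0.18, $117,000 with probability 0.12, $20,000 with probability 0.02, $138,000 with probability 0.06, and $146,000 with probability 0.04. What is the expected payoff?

EV = 0.58 × 125000 + 0.18 × 13000 + 0.12 × 117000 + 0.02 × 20000 + 0.06 × 138000 + 0.04 × 146000 = 72500 + 2340 + 14040 + 400 + 8280 + 5840 = 103400

$103,400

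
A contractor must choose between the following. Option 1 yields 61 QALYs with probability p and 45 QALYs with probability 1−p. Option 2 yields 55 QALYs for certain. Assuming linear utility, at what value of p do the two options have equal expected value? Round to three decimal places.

p·61 + (1−p)·45 = 55
16p + 45 = 55
p = (55 − 45) / 16

p = 0.625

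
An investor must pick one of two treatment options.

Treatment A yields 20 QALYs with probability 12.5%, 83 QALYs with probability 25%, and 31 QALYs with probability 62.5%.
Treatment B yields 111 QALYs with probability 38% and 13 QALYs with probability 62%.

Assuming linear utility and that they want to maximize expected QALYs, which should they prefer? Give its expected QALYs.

Treatment A = 0.125 × 20 + 0.25 × 83 + 0.625 × 31 = 2.5 + 20.75 + 19.375 = 42.625
Treatment B = 0.38 × 111 + 0.62 × 13 = 42.18 + 8.06 = 50.24

Treatment B (50.24 QALYs)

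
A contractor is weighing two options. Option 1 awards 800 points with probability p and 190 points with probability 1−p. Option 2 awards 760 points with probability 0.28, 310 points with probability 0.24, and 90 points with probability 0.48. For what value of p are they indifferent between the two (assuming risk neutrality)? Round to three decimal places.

p = 0.230

EV(Option 2) = 0.28 × 760 + 0.24 × 310 + 0.48 × 90 = 212.8 + 74.4 + 43.2 = 330.4
p·800 + (1−p)·190 = 330.4
610p + 190 = 330.4
p = (330.4 − 190) / 610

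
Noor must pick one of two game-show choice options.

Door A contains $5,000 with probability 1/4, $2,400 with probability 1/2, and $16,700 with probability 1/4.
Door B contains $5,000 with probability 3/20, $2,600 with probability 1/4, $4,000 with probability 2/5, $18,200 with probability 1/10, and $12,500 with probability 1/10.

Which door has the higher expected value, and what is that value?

Door A ($6,625)

Door A = 1/4 × 5000 + 1/2 × 2400 + 1/4 × 16700 = 1250 + 1200 + 4175 = 6625
Door B = 3/20 × 5000 + 1/4 × 2600 + 2/5 × 4000 + 1/10 × 18200 + 1/10 × 12500 = 750 + 650 + 1600 + 1820 + 1250 = 6070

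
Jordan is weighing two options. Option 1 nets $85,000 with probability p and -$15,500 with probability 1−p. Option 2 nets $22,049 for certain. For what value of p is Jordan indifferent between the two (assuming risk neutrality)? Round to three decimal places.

p·85000 + (1−p)·(-15500) = 22049
100500p − 15500 = 22049
p = (22049 + 15500) / 100500

p = 0.374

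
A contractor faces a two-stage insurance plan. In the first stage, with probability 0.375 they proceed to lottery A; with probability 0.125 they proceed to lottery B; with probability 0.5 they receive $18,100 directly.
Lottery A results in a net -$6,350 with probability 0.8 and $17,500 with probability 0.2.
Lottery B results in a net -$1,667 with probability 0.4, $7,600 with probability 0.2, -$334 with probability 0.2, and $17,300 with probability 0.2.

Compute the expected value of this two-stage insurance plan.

$8,988.30

EV(A) = 0.8 × (-6350) + 0.2 × 17500 = -5080 + 3500 = -1580
EV(B) = 0.4 × (-1667) + 0.2 × 7600 + 0.2 × (-334) + 0.2 × 17300 = -666.8 + 1520 − 66.8 + 3460 = 4246.4
Branch C: 18100 (certain)
Overall = 0.375 × (-1580) + 0.125 × 4246.4 + 0.5 × 18100 = -592.5 + 530.8 + 9050 = 8988.3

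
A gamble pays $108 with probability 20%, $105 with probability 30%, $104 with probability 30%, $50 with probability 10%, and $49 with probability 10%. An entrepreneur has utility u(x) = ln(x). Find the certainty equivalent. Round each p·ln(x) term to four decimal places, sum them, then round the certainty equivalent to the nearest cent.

E[u] = 0.2·ln(108) + 0.3·ln(105) + 0.3·ln(104) + 0.1·ln(50) + 0.1·ln(49) = 0.9364 + 1.3962 + 1.3933 + 0.3912 + 0.3892 = 4.5063
CE = e^4.5063 ≈ 90.59

$90.59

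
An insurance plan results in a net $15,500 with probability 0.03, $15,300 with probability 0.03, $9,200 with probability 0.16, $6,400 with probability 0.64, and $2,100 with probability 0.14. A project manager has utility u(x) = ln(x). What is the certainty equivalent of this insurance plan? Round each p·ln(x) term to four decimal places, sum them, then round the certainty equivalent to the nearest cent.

$6,117.45

E[u] = 0.03·ln(15500) + 0.03·ln(15300) + 0.16·ln(9200) + 0.64·ln(6400) + 0.14·ln(2100) = 0.2895 + 0.2891 + 1.4603 + 5.6090 + 1.0710 = 8.7189
CE = e^8.7189 ≈ 6117.45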